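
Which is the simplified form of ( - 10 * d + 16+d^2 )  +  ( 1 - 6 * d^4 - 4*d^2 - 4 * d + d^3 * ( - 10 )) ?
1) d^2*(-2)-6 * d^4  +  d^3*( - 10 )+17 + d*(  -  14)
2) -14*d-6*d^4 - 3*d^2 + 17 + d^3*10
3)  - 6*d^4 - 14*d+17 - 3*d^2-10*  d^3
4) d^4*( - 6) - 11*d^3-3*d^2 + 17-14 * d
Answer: 3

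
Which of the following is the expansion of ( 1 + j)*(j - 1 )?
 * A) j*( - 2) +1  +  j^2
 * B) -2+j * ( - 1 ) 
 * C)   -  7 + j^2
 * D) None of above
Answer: D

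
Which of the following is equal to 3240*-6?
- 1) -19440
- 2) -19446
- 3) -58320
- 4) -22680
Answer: 1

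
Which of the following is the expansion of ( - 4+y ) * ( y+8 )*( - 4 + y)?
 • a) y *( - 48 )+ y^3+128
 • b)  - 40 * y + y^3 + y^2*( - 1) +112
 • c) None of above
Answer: a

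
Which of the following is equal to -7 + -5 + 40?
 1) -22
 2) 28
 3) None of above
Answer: 2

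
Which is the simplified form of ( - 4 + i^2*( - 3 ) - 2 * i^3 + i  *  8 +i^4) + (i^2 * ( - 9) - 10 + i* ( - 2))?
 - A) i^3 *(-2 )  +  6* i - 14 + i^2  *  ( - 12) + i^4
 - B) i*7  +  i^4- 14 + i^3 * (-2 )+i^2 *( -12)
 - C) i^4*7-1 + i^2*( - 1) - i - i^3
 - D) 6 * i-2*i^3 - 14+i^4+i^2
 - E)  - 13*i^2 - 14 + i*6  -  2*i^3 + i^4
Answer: A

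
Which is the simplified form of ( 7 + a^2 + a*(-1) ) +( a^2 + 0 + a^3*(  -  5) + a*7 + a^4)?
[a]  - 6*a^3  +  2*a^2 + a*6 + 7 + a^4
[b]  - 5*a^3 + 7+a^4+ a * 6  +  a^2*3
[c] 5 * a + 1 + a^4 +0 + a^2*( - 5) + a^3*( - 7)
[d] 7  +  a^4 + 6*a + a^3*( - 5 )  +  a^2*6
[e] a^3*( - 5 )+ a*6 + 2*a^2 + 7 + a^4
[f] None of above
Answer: e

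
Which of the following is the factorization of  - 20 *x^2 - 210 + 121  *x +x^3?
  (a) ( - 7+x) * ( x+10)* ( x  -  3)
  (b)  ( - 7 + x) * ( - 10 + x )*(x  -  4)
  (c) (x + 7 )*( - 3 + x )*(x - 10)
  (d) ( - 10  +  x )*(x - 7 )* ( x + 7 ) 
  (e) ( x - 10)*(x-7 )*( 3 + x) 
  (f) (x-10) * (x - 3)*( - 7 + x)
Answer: f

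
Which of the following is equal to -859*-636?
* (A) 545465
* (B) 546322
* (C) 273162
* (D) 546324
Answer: D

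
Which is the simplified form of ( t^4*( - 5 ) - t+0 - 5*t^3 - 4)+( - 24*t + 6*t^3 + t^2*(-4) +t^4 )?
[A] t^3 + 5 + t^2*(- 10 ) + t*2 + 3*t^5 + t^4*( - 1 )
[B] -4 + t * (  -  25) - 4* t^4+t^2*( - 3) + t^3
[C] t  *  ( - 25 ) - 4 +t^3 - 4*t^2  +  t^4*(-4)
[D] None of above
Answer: C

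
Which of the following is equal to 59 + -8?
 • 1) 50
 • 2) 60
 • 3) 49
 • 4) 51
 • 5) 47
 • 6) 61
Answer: 4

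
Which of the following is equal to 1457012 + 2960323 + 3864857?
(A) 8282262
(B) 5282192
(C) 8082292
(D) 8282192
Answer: D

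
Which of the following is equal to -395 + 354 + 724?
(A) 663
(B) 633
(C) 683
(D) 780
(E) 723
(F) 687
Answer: C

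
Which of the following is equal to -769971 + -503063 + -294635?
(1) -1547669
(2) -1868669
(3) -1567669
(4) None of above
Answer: 3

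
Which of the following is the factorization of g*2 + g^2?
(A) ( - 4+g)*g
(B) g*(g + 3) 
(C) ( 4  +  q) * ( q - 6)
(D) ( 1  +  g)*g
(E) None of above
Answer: E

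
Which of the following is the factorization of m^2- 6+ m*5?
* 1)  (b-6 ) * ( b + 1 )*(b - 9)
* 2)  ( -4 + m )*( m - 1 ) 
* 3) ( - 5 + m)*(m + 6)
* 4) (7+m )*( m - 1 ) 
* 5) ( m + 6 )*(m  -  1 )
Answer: 5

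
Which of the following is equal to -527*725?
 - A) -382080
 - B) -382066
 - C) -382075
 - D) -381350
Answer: C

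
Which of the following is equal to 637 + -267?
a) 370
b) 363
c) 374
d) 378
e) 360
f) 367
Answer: a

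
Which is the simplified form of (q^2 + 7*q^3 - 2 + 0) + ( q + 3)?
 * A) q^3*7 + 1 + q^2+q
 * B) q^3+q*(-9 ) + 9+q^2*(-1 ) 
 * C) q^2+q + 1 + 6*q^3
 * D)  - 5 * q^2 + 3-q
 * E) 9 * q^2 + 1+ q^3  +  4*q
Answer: A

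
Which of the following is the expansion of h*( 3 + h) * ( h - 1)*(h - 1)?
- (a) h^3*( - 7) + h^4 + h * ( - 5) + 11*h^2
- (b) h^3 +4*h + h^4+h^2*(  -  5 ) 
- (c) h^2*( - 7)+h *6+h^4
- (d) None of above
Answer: d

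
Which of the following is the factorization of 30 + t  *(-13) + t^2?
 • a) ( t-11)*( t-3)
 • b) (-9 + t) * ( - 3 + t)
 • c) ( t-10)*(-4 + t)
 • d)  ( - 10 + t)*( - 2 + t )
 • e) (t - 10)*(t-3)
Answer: e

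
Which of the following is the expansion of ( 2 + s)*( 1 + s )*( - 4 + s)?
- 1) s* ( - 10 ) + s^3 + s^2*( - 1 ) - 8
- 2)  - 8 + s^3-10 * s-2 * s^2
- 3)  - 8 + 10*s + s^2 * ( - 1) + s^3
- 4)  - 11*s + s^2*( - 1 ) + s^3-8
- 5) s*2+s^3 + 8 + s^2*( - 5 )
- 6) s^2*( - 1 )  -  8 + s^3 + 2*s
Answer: 1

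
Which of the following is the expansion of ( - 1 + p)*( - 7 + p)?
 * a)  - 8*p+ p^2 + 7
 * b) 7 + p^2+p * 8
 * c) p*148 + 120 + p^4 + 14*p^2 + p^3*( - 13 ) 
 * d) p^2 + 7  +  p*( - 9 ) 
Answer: a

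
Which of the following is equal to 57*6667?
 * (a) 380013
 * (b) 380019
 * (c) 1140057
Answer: b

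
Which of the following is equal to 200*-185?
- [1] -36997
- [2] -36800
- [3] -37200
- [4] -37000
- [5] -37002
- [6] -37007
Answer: 4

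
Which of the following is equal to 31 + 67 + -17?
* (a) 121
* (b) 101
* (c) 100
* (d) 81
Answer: d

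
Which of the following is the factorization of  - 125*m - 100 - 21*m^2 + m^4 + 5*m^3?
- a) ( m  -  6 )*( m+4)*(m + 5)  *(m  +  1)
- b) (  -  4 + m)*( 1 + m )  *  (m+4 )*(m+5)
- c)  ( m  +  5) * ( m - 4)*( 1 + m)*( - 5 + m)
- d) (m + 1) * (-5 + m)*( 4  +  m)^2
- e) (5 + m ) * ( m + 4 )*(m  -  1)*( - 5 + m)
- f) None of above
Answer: f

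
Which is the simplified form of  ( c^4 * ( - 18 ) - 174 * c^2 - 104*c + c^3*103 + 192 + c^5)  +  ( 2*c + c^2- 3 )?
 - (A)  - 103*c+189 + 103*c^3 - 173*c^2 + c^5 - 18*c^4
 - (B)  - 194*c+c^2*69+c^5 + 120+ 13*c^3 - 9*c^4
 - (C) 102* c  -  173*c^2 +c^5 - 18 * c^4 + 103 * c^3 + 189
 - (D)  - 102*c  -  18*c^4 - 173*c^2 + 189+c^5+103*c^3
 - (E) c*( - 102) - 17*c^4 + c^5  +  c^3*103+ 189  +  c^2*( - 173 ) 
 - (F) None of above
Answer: D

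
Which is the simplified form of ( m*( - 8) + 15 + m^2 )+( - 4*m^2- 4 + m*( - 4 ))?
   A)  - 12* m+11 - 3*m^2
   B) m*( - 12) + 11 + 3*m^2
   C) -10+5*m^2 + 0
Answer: A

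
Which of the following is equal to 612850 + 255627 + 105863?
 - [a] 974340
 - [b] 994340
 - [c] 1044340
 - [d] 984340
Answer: a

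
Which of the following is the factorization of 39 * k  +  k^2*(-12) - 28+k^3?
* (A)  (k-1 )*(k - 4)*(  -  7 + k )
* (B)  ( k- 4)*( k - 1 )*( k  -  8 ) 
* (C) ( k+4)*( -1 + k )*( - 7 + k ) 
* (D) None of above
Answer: A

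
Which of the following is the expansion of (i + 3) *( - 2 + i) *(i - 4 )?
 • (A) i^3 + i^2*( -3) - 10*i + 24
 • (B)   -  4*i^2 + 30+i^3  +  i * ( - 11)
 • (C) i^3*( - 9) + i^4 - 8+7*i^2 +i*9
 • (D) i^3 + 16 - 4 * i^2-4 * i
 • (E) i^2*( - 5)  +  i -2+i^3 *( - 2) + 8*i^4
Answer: A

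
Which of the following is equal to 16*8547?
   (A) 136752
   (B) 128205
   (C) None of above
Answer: A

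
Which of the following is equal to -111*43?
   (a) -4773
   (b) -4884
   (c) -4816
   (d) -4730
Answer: a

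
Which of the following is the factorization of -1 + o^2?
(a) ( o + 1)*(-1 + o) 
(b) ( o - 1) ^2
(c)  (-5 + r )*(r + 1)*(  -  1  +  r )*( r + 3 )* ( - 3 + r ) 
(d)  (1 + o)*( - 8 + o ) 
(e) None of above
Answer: a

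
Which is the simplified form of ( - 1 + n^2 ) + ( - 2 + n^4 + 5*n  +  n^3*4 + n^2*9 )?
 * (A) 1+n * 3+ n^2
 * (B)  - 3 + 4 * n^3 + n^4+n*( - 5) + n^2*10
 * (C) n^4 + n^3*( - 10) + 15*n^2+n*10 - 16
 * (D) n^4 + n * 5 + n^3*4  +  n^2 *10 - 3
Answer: D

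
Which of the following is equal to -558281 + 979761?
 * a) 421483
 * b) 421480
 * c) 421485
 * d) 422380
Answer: b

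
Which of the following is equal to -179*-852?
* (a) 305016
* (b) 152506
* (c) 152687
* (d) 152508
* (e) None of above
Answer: d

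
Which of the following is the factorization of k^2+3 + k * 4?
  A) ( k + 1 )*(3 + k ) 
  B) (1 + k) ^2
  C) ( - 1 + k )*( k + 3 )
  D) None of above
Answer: A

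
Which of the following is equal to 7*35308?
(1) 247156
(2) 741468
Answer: 1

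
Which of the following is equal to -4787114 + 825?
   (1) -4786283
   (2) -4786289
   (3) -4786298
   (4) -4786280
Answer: 2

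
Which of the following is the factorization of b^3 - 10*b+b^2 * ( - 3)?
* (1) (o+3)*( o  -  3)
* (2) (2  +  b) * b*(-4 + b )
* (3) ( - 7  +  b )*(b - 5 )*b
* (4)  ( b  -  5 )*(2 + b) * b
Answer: 4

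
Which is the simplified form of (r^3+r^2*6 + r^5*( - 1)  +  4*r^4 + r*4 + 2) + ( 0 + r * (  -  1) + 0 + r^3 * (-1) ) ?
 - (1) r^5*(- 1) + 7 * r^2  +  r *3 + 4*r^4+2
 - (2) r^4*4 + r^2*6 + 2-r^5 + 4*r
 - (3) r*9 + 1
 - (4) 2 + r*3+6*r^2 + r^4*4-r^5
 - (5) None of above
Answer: 4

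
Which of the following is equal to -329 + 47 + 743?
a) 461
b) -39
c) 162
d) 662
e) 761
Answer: a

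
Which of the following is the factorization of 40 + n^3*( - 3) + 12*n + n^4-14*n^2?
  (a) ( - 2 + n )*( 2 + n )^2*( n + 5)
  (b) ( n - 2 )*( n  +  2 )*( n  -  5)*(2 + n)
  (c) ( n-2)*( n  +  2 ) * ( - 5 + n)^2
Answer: b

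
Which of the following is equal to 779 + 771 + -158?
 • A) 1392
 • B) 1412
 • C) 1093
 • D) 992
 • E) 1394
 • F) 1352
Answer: A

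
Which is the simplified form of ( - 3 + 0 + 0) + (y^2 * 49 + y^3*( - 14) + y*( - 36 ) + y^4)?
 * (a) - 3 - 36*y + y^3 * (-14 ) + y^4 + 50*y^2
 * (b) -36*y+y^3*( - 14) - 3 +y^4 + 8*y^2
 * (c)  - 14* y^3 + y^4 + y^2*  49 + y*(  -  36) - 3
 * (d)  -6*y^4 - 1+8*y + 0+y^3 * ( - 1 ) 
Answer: c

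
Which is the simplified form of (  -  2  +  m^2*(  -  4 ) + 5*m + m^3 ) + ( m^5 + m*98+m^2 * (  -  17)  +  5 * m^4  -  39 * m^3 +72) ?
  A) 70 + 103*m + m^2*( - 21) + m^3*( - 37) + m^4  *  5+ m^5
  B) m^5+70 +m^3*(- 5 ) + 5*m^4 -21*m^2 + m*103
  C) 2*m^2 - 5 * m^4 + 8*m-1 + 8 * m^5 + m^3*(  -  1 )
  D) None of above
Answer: D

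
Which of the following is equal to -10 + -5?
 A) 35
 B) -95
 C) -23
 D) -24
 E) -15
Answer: E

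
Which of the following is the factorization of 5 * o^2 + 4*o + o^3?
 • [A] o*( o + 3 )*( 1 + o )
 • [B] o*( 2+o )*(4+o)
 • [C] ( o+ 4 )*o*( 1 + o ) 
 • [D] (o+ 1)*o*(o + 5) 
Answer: C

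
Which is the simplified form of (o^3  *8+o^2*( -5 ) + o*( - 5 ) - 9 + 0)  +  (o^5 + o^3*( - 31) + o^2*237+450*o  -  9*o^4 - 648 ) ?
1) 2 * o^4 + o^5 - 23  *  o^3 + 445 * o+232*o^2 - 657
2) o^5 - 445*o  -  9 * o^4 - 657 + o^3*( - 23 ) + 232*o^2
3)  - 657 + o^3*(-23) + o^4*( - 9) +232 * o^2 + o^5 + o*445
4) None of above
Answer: 3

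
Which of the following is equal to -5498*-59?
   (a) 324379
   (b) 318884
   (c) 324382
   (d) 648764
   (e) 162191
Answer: c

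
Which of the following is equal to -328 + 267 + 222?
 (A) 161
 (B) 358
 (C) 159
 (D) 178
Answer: A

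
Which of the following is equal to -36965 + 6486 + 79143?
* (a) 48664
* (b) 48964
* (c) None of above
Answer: a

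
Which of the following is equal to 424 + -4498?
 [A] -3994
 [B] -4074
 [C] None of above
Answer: B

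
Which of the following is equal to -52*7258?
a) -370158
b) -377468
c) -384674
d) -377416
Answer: d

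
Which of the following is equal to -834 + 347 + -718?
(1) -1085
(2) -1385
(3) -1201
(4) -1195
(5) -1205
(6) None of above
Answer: 5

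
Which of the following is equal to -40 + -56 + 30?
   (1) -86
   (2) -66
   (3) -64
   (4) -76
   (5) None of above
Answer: 2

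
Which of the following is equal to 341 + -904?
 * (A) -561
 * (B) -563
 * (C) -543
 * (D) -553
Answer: B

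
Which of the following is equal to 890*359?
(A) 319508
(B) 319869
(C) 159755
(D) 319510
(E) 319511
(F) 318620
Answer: D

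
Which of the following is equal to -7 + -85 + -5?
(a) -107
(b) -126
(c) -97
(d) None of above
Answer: c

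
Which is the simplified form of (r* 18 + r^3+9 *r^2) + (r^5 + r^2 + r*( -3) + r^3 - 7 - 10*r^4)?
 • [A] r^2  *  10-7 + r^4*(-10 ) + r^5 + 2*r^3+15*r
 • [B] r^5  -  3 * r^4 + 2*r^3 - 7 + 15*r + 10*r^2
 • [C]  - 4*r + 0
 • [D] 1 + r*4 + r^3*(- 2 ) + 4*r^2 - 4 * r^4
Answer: A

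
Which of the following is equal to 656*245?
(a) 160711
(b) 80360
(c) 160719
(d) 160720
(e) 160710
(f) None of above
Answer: d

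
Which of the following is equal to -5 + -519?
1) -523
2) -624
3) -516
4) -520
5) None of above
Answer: 5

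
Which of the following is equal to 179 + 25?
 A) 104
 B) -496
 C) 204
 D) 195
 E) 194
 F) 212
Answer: C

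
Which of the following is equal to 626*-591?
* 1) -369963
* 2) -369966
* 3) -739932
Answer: 2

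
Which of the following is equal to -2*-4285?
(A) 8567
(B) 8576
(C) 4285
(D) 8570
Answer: D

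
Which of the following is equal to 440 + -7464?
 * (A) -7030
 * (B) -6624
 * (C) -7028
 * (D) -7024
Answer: D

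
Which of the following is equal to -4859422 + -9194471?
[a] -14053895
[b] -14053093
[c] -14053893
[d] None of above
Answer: c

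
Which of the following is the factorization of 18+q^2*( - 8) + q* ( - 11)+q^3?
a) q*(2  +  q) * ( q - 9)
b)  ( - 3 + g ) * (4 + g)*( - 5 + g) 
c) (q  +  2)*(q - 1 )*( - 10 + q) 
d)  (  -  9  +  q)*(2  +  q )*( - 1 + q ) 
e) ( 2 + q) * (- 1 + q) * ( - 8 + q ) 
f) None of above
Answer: d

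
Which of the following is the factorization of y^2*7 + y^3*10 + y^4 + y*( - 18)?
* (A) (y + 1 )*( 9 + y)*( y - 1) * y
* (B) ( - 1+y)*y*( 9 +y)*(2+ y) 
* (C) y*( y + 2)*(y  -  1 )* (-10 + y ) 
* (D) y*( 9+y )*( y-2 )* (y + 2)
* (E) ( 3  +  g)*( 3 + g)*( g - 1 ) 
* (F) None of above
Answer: B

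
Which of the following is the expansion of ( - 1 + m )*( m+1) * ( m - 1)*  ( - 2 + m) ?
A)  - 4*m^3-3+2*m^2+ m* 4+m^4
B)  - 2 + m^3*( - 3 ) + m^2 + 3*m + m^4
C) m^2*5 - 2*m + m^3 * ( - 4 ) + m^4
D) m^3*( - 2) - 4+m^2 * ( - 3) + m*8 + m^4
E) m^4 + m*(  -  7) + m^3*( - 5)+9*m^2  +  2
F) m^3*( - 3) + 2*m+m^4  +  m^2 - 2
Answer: B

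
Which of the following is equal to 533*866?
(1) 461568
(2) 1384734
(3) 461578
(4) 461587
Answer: 3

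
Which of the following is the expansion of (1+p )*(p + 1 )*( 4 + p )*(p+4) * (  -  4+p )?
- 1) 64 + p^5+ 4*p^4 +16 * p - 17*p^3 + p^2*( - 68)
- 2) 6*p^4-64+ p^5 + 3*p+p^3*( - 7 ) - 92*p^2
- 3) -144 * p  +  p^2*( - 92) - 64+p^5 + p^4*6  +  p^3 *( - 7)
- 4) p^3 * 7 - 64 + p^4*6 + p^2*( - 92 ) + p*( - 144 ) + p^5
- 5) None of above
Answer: 3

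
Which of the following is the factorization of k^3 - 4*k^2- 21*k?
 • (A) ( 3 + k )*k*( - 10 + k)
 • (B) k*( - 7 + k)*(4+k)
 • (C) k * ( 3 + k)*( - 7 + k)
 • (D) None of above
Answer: C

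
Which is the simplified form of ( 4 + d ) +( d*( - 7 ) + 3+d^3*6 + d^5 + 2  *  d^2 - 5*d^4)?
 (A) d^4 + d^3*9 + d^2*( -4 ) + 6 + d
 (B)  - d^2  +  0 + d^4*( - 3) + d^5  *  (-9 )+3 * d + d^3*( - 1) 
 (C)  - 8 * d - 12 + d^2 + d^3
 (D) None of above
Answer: D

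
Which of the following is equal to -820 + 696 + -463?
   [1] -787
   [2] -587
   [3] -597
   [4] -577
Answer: 2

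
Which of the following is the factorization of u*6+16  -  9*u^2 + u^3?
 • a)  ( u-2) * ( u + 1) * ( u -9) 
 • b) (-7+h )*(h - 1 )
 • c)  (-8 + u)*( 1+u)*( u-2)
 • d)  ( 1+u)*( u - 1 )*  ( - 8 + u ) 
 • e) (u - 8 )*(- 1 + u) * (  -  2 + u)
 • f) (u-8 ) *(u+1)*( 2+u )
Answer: c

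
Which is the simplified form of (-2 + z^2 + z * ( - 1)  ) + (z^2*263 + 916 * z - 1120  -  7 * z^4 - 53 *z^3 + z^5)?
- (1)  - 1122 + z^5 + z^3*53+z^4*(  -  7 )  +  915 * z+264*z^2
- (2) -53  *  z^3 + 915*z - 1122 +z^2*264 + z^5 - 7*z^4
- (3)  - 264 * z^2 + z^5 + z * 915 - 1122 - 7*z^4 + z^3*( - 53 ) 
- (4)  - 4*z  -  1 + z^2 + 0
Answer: 2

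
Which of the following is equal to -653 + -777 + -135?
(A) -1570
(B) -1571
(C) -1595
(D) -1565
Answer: D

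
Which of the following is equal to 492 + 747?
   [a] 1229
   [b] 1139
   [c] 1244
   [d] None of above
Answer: d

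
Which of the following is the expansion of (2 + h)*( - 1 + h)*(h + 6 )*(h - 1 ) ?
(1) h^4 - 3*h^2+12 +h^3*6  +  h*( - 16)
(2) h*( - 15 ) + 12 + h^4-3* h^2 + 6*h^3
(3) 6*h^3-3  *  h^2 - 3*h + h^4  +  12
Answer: 1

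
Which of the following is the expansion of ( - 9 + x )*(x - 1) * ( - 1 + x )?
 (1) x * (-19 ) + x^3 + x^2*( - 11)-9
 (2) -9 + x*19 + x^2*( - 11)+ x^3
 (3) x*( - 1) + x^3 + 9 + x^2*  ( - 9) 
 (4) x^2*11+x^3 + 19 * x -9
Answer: 2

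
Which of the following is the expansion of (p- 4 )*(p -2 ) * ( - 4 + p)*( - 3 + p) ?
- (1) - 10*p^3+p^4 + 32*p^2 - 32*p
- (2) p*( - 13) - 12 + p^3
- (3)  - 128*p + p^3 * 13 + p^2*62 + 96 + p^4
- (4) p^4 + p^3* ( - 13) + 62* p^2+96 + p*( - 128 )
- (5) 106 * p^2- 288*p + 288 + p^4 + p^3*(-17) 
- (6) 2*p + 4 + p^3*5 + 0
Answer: 4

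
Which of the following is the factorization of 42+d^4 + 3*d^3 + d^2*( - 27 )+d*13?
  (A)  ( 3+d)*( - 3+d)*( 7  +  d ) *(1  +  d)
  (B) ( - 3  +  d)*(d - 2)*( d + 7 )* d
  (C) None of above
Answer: C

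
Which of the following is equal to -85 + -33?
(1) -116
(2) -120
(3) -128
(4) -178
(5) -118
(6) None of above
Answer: 5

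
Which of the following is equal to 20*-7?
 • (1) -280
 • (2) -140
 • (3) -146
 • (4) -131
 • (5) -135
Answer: 2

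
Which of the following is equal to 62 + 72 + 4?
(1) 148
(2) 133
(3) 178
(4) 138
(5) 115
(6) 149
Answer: 4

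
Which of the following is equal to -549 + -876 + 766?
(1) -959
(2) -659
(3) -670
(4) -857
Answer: 2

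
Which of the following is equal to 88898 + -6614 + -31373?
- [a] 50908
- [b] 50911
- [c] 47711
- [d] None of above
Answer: b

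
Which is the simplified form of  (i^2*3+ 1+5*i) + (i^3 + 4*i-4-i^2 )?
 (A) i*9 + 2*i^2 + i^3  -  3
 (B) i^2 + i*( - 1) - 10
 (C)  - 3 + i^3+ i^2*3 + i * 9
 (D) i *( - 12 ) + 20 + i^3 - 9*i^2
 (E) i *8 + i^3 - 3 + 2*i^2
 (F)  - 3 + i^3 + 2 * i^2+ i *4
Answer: A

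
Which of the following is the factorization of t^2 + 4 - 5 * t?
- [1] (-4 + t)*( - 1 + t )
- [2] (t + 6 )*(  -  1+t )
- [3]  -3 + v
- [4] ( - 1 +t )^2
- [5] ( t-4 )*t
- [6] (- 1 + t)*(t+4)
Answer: 1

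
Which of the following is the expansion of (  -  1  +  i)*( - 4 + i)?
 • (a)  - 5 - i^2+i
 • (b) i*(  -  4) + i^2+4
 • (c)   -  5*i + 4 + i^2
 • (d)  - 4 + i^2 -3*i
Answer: c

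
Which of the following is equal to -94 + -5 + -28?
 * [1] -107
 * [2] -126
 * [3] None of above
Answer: 3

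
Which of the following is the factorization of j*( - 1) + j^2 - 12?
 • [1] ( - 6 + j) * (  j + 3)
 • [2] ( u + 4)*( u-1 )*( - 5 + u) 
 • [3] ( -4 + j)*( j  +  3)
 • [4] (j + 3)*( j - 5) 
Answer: 3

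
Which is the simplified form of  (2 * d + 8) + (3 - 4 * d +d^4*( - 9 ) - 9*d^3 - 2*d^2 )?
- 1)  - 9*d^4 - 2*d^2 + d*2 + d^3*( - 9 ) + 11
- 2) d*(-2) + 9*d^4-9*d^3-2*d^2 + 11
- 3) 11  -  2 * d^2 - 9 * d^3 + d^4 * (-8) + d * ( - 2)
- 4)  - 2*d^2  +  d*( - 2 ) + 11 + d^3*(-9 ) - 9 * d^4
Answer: 4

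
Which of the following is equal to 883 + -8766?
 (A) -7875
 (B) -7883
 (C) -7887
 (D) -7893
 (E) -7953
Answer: B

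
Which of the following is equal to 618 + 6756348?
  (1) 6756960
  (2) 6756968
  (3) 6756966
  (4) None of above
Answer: 3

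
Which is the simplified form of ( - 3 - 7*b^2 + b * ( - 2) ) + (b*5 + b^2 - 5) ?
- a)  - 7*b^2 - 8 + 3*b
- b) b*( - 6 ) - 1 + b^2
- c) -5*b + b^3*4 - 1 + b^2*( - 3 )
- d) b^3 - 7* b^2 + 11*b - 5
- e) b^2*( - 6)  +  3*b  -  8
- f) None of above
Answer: e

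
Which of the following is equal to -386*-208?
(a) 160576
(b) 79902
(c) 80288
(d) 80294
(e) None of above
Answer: c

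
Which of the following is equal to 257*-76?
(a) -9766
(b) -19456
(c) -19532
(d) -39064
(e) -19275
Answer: c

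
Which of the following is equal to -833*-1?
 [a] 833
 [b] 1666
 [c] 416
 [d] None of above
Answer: a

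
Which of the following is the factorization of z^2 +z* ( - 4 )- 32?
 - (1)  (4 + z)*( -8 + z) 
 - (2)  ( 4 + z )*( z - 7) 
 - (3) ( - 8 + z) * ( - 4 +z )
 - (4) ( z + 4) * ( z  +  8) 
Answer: 1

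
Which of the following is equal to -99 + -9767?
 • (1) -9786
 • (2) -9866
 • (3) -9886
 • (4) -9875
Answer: 2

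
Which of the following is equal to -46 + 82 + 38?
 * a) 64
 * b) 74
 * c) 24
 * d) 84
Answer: b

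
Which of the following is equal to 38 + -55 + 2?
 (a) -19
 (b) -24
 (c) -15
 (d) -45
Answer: c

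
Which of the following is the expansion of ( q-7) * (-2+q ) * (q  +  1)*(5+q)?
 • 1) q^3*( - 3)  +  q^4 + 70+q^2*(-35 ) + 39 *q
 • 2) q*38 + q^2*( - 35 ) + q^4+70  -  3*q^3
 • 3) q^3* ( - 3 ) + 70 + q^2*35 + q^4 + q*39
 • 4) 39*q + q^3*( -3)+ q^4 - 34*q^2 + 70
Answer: 1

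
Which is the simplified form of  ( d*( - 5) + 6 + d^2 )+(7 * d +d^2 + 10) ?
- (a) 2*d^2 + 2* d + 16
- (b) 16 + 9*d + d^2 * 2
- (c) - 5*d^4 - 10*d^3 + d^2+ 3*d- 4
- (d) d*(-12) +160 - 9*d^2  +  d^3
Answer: a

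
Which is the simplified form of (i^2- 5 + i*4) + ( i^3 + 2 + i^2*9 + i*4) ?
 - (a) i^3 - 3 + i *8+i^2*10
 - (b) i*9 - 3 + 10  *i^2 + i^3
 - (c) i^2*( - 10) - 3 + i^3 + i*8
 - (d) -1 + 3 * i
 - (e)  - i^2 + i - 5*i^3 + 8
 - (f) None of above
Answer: a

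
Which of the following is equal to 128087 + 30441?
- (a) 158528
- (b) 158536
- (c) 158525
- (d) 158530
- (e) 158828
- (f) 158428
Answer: a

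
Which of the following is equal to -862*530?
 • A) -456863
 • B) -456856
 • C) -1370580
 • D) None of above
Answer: D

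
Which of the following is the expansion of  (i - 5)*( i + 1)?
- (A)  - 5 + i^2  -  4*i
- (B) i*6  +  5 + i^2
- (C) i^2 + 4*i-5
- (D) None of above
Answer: A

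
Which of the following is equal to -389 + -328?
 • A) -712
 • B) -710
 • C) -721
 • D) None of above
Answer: D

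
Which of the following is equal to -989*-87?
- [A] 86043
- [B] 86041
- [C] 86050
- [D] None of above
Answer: A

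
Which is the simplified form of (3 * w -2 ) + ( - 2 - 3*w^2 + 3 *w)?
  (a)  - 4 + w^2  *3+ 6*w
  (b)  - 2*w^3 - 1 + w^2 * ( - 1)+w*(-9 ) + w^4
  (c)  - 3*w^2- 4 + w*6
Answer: c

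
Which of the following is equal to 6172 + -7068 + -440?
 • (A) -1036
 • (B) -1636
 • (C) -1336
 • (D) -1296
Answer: C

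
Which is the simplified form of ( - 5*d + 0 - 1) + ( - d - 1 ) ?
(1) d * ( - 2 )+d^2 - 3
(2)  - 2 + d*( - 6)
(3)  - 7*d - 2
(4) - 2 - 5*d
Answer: 2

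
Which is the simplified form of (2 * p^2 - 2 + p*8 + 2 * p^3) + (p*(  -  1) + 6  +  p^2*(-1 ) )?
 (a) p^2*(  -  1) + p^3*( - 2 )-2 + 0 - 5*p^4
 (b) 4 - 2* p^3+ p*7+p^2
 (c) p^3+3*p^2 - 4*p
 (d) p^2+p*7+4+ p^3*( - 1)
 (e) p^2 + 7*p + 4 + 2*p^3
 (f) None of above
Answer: e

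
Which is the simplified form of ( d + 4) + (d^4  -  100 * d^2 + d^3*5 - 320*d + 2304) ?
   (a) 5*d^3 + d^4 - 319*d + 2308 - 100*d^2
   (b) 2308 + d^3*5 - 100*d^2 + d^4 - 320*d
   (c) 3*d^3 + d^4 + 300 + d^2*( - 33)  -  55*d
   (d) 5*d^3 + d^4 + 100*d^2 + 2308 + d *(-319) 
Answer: a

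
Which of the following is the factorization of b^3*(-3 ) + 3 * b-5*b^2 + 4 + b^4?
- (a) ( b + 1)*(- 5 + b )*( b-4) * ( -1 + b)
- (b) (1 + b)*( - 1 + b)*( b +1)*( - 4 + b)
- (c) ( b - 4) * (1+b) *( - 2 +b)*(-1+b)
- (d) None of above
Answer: b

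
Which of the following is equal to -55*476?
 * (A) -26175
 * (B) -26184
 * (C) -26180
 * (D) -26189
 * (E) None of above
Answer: C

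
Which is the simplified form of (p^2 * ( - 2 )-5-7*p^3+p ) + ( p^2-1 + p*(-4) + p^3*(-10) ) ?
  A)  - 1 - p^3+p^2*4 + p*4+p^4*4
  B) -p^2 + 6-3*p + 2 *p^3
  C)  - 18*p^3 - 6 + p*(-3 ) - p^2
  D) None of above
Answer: D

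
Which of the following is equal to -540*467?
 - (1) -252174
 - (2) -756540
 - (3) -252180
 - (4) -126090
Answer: 3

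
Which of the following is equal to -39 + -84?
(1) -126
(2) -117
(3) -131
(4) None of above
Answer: 4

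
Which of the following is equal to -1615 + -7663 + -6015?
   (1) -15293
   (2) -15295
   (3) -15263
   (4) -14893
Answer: 1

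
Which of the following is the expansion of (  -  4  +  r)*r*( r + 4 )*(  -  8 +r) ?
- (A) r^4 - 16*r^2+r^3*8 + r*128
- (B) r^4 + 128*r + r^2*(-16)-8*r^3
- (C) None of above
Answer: B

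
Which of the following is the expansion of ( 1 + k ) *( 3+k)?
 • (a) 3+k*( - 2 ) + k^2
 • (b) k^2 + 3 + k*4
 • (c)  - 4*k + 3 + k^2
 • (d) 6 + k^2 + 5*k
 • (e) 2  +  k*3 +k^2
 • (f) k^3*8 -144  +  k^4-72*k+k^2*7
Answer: b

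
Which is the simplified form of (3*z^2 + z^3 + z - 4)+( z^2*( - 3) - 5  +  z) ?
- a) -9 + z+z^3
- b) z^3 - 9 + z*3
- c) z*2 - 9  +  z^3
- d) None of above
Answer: c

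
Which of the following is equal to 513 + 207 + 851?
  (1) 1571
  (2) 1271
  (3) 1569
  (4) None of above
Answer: 1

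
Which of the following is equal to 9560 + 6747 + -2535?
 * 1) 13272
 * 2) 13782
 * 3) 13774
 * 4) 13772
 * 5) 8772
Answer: 4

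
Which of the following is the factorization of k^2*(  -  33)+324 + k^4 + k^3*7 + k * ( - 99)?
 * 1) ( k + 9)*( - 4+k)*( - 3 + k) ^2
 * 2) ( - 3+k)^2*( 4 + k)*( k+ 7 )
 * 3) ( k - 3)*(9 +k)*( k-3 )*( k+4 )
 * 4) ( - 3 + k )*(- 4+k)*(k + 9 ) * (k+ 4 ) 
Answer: 3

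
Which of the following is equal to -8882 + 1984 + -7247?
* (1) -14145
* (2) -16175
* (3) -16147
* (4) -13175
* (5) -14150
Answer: 1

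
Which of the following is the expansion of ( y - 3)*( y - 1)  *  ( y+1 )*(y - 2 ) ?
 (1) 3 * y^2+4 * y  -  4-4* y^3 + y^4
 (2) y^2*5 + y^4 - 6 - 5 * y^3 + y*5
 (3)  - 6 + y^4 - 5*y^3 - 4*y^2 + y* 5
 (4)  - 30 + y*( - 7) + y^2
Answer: 2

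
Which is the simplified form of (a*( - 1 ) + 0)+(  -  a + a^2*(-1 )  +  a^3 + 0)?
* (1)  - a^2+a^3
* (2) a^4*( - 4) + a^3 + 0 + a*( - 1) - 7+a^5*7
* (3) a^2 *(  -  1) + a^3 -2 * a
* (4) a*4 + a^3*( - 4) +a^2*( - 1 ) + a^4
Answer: 3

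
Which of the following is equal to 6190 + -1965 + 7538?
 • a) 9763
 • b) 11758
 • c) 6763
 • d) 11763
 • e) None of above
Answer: d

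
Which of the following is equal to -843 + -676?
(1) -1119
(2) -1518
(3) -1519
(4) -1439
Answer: 3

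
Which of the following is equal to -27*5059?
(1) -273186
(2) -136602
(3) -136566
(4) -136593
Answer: 4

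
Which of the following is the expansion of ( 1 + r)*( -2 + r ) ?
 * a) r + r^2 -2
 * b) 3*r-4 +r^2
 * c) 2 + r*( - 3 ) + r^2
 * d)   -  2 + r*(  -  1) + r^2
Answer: d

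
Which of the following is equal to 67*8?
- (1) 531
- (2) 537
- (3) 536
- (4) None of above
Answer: 3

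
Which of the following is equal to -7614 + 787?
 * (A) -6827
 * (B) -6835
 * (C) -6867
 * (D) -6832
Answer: A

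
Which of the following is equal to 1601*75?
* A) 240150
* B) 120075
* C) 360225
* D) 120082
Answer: B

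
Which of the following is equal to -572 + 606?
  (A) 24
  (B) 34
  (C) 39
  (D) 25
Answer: B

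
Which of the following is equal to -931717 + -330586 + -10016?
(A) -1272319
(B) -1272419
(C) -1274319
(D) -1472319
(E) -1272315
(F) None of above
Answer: A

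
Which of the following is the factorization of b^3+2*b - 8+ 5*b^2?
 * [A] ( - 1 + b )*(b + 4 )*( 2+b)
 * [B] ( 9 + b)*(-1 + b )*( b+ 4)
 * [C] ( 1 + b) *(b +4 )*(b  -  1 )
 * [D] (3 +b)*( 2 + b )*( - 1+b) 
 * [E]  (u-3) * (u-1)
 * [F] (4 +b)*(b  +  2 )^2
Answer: A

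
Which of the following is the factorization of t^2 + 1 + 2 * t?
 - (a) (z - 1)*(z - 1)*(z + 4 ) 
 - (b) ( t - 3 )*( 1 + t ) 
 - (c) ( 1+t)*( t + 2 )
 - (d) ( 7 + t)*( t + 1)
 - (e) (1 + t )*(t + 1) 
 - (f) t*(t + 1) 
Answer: e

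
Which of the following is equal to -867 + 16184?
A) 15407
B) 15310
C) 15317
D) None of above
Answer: C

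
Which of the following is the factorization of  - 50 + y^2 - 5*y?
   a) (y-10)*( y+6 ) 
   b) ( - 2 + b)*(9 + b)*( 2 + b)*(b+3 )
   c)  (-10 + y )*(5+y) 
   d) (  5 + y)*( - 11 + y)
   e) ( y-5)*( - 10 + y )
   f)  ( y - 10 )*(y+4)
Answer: c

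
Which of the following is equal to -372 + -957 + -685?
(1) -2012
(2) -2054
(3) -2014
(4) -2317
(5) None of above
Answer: 3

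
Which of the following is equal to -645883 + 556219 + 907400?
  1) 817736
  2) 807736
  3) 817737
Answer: 1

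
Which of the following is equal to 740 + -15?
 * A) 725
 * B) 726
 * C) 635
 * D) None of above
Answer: A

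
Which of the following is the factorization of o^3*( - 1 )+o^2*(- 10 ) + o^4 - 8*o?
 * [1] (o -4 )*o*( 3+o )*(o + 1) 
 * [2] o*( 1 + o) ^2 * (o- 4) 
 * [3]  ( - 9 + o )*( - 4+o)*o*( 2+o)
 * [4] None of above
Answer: 4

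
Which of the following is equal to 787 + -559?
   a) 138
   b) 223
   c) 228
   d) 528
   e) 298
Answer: c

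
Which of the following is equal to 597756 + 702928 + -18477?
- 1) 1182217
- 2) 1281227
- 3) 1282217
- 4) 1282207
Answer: 4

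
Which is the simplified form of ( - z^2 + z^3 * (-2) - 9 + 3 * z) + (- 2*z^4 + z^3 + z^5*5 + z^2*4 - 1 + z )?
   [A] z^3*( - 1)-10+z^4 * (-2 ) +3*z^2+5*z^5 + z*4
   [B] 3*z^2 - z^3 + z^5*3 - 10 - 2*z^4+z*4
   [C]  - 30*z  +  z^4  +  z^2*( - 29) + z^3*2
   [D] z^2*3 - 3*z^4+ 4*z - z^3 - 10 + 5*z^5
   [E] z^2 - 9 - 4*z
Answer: A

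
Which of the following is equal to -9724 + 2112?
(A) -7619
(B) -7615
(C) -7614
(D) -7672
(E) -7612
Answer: E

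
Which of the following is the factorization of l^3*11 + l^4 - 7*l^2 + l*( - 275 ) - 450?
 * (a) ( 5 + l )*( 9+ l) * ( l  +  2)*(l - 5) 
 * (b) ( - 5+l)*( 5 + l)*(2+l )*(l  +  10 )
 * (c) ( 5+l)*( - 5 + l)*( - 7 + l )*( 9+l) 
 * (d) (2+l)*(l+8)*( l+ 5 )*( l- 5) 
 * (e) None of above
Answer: a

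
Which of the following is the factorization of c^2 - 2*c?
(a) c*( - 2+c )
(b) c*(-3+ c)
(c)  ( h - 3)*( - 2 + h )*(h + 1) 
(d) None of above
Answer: a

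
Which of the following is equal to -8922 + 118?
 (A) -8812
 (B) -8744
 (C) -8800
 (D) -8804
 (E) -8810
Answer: D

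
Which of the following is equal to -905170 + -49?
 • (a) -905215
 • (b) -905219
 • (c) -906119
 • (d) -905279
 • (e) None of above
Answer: b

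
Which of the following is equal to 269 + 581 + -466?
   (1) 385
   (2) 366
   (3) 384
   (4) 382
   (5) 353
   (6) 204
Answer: 3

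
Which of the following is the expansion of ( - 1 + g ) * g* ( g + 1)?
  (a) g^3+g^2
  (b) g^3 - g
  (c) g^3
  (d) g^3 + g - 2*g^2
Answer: b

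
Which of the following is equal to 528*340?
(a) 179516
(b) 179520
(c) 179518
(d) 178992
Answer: b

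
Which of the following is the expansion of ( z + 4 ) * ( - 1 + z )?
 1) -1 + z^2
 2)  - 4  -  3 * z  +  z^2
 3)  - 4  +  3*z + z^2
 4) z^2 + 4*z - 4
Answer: 3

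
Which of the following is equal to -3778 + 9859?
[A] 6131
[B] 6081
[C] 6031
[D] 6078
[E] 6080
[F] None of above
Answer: B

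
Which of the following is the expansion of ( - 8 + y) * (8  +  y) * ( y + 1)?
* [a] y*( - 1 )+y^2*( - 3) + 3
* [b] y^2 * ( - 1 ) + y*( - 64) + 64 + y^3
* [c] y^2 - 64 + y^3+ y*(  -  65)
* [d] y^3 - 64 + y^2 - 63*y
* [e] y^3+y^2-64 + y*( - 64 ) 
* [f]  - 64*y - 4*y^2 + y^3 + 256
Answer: e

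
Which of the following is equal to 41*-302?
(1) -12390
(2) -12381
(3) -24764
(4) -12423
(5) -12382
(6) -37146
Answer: 5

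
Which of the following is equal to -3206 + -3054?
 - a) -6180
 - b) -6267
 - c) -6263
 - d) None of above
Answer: d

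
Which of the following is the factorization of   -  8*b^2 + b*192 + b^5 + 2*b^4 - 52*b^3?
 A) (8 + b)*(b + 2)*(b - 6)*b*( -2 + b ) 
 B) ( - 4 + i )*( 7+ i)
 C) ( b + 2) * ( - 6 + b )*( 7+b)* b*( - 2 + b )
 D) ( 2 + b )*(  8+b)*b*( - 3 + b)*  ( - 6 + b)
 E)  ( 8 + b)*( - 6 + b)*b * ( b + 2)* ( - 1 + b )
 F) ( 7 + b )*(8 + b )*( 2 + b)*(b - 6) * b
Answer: A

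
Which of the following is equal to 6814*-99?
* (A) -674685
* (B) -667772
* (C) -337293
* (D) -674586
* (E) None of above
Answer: D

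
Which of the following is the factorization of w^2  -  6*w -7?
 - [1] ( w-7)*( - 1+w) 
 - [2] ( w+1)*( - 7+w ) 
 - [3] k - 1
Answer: 2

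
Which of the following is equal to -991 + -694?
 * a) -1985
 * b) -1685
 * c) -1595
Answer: b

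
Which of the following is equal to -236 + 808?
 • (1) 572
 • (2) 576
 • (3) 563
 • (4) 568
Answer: 1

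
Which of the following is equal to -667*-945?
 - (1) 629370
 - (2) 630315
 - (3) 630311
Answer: 2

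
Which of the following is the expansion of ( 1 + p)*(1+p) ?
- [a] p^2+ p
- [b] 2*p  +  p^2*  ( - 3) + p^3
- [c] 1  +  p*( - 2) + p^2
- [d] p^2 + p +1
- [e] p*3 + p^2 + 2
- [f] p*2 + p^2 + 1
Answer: f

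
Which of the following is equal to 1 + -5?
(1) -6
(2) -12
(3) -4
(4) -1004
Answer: 3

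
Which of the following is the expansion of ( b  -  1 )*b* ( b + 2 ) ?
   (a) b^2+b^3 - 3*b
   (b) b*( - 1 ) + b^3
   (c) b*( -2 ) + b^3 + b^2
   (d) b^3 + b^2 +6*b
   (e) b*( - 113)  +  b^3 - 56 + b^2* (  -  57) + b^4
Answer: c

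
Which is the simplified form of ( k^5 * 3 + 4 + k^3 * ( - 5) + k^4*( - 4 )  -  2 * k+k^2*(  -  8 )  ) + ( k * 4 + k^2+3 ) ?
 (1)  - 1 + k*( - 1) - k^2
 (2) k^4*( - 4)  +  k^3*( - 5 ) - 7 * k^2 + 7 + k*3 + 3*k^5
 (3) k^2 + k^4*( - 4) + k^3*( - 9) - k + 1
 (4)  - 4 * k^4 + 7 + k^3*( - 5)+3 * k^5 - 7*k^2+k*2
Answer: 4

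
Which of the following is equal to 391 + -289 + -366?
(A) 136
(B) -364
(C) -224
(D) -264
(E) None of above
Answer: D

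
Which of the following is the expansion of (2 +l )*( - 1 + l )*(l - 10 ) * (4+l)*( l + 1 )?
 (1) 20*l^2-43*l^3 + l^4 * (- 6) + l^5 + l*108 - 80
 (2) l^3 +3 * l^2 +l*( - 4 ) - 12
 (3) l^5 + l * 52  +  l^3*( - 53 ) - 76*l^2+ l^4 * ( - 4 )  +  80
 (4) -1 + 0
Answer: 3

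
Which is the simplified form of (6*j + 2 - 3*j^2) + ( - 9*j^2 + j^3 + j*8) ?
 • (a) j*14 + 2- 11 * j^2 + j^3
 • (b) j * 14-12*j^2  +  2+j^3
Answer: b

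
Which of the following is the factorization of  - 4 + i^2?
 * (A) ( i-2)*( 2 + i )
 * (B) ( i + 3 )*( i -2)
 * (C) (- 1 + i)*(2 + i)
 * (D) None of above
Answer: A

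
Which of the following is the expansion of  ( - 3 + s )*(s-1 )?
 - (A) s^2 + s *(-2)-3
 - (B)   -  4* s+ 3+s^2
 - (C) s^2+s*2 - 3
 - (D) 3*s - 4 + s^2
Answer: B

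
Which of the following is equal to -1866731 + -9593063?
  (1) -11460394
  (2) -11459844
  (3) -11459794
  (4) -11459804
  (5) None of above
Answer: 3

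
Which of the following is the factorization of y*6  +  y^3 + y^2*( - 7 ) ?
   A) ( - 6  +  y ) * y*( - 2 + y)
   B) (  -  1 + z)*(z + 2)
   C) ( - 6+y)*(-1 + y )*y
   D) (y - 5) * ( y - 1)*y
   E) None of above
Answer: C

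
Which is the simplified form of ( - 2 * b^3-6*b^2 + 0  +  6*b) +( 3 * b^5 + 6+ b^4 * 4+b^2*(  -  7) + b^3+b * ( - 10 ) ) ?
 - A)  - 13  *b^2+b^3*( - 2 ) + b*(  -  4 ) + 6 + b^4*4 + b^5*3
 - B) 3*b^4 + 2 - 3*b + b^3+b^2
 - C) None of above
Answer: C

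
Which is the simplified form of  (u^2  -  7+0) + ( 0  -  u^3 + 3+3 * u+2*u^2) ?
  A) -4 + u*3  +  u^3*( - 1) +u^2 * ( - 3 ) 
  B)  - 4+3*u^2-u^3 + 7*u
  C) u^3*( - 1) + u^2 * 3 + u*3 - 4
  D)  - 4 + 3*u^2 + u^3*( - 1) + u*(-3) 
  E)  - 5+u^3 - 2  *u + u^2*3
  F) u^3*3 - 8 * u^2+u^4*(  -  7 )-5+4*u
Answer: C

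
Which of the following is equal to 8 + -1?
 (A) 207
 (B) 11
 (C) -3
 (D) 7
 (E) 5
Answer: D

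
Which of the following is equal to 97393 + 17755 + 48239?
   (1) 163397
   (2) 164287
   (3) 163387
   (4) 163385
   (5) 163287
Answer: 3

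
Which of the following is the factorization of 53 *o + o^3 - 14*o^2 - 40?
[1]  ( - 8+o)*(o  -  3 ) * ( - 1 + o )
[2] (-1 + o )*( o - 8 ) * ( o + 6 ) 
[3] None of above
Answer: 3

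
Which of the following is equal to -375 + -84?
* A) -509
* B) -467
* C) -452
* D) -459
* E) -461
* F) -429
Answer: D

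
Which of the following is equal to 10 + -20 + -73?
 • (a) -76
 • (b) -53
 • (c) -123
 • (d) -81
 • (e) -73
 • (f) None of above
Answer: f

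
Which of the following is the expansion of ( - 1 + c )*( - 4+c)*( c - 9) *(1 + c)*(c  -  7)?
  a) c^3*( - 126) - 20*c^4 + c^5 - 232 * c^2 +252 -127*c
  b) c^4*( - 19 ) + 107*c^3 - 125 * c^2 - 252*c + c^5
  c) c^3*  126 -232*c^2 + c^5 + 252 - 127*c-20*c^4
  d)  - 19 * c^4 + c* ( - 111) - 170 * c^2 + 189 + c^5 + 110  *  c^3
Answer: c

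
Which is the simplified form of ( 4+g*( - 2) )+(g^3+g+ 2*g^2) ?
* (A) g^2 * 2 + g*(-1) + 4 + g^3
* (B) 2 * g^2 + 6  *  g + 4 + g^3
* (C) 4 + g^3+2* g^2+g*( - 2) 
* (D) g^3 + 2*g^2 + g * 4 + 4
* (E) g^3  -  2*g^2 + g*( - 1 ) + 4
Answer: A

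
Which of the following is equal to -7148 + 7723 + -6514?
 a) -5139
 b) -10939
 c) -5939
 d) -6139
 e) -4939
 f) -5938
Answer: c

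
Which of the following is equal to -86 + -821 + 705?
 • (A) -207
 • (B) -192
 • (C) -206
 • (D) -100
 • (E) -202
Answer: E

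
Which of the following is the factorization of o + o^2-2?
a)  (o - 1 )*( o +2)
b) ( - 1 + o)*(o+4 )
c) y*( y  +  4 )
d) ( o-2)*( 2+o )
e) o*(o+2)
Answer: a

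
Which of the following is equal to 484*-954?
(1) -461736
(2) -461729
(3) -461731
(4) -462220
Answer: 1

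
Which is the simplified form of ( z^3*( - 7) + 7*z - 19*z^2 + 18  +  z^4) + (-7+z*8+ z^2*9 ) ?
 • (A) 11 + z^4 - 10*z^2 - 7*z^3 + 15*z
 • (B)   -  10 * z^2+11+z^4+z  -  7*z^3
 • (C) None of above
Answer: A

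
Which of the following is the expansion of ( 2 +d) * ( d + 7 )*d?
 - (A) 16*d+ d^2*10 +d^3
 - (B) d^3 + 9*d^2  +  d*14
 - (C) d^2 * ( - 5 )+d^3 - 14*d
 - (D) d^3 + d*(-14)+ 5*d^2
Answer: B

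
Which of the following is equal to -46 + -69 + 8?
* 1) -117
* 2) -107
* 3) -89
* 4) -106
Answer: 2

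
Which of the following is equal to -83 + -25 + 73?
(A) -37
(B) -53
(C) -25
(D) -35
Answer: D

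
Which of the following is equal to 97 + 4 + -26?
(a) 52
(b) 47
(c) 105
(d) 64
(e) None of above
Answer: e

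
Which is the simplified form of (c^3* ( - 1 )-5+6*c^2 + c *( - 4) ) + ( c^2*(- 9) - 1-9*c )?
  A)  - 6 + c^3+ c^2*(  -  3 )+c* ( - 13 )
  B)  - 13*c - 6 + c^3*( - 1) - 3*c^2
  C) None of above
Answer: B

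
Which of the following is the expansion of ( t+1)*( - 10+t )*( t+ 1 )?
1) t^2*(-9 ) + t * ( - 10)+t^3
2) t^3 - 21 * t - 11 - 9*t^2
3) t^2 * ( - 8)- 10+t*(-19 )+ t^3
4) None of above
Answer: 3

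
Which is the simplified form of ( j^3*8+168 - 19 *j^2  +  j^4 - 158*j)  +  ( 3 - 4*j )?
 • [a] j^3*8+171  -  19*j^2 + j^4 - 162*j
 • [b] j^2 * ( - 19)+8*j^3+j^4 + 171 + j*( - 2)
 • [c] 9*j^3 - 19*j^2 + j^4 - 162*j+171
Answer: a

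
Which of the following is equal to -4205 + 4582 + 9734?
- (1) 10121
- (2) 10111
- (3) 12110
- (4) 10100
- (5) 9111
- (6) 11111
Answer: 2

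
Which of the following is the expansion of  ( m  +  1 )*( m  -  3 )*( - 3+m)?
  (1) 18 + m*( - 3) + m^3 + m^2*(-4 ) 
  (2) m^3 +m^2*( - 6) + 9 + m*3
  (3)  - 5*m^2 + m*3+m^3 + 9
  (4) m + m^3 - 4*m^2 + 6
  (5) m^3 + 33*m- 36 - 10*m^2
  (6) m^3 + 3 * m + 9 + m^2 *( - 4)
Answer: 3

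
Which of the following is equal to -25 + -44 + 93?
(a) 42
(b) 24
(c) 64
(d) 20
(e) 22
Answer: b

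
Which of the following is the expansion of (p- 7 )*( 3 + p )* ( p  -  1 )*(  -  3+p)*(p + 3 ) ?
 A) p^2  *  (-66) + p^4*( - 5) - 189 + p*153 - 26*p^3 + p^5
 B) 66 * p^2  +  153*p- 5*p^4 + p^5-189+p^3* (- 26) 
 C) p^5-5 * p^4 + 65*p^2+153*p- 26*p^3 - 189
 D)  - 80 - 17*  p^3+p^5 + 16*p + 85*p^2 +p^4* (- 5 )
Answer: B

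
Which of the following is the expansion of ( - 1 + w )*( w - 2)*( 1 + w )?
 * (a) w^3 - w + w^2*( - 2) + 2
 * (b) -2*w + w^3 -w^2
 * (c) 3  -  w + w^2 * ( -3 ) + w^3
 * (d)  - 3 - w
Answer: a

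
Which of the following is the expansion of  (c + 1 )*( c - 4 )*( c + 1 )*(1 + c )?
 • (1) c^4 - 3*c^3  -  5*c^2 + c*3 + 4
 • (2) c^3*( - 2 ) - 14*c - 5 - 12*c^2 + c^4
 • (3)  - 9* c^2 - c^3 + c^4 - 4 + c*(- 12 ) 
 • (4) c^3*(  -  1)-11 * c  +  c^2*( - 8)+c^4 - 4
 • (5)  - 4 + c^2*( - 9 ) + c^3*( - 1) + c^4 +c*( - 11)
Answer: 5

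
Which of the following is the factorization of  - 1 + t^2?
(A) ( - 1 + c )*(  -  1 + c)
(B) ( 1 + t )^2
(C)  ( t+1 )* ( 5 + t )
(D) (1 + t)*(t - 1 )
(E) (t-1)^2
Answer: D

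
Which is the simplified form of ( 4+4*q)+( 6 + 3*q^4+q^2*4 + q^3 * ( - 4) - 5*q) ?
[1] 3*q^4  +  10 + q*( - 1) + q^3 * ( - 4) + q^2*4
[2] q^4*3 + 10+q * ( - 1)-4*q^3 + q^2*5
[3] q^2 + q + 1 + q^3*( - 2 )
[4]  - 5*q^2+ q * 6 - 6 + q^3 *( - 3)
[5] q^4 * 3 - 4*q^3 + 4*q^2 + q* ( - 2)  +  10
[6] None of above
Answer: 1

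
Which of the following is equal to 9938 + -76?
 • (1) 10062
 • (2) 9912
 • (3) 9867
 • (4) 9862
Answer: 4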